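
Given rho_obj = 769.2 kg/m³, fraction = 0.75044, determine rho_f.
Formula: f_{sub} = \frac{\rho_{obj}}{\rho_f}
Substituting knowns: 0.75044 = 769.2/rho_f
Solving for rho_f: rho_f = 769.2/0.75044 = 1025 kg/m³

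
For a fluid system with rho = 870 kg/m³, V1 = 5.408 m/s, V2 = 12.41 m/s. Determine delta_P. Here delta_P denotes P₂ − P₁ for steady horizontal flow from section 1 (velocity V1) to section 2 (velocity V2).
Formula: \Delta P = \frac{1}{2} \rho (V_1^2 - V_2^2)
delta_P = 0.5·870·(5.408² − 12.41²)/1000 = -54.27 kPa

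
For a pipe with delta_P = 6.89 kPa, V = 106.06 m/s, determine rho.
Formula: V = \sqrt{\frac{2 \Delta P}{\rho}}
Substituting knowns: 106.06 = √(2·(6.89·1000)/rho)
Solving for rho: rho = 2·(6.89·1000)/106.06² = 1.225 kg/m³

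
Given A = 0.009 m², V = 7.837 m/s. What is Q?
Formula: Q = A V
Q = 0.009·7.837·1000 = 70.53 L/s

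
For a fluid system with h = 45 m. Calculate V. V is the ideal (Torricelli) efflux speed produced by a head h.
Formula: V = \sqrt{2 g h}
V = √(2·9.81·45) = 29.71 m/s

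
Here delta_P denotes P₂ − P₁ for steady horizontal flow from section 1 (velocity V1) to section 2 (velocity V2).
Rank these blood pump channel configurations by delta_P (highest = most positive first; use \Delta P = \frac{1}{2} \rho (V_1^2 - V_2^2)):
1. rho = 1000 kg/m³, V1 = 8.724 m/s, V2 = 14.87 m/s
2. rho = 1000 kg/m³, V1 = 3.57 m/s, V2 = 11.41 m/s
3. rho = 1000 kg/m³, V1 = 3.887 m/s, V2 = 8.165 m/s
Case 1: delta_P = -72.5 kPa
Case 2: delta_P = -58.72 kPa
Case 3: delta_P = -25.78 kPa
Ranking (highest first): 3, 2, 1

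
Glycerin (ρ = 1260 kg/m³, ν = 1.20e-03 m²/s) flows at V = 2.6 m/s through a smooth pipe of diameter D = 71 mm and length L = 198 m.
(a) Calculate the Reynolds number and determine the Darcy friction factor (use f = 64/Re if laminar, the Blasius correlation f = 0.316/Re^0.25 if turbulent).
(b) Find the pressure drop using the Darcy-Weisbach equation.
(a) Re = V·D/ν = 2.6·0.071/1.20e-03 = 153.83 → laminar (Re < 2300); f = 64/Re = 64/153.83 = 0.41604
(b) Darcy-Weisbach: ΔP = f·(L/D)·½ρV²/1000 = 0.41604·(198/0.071)·½·1260·2.6²/1000 = 4941 kPa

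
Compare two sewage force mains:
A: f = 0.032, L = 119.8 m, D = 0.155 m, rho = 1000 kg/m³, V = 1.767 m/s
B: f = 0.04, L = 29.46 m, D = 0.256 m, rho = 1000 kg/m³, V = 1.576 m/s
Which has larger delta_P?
delta_P(A) = 38.61 kPa, delta_P(B) = 5.717 kPa. Answer: A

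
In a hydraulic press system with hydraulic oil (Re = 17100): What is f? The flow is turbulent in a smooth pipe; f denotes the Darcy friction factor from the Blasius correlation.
Formula: f = \frac{0.316}{Re^{0.25}}
f = 0.316/17100^0.25 = 0.02763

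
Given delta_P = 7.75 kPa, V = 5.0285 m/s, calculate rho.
Formula: V = \sqrt{\frac{2 \Delta P}{\rho}}
Substituting knowns: 5.0285 = √(2·(7.75·1000)/rho)
Solving for rho: rho = 2·(7.75·1000)/5.0285² = 613 kg/m³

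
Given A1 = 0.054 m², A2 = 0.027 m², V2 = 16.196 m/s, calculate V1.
Formula: V_2 = \frac{A_1 V_1}{A_2}
Substituting knowns: 16.196 = 0.054·V1/0.027
Solving for V1: V1 = 16.196·0.027/0.054 = 8.098 m/s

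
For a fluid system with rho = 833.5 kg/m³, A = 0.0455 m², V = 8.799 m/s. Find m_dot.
Formula: \dot{m} = \rho A V
m_dot = 833.5·0.0455·8.799 = 333.7 kg/s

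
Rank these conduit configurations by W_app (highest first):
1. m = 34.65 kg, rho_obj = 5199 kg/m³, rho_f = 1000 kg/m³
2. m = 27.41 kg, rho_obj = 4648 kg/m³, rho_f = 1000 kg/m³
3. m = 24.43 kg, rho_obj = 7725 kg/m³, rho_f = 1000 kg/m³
Case 1: W_app = 274.5 N
Case 2: W_app = 211 N
Case 3: W_app = 208.6 N
Ranking (highest first): 1, 2, 3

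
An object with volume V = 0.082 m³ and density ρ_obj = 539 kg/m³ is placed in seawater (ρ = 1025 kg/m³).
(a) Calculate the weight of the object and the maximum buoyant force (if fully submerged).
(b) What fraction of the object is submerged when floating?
(a) W=rho_obj*g*V=539*9.81*0.082=433.6 N; F_B(max)=rho*g*V=1025*9.81*0.082=824.5 N
(b) Floating fraction=rho_obj/rho=539/1025=0.526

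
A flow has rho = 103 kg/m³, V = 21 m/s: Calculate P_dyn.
Formula: P_{dyn} = \frac{1}{2} \rho V^2
P_dyn = 0.5·103·21²/1000 = 22.71 kPa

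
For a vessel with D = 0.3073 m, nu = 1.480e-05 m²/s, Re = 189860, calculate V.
Formula: Re = \frac{V D}{\nu}
Substituting knowns: 189860 = V·0.3073/1.480e-05
Solving for V: V = 189860·1.480e-05/0.3073 = 9.144 m/s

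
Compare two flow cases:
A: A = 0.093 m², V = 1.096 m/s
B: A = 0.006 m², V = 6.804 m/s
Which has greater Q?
Q(A) = 101.9 L/s, Q(B) = 40.82 L/s. Answer: A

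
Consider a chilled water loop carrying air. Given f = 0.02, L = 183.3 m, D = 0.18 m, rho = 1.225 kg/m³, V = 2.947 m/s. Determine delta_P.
Formula: \Delta P = f \frac{L}{D} \frac{\rho V^2}{2}
delta_P = 0.02·(183.3/0.18)·0.5·1.225·2.947²/1000 = 0.1083 kPa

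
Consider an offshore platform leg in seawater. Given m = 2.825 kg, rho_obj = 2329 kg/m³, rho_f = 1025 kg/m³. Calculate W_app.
Formula: W_{app} = mg\left(1 - \frac{\rho_f}{\rho_{obj}}\right)
W_app = 2.825·9.81·(1 − 1025/2329) = 15.52 N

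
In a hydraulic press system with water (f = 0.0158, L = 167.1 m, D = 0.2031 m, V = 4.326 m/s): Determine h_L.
Formula: h_L = f \frac{L}{D} \frac{V^2}{2g}
h_L = 0.0158·(167.1/0.2031)·4.326²/(2·9.81) = 12.4 m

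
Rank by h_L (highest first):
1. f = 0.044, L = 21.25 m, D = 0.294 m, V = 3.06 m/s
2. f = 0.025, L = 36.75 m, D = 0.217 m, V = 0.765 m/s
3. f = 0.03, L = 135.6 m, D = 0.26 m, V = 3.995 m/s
Case 1: h_L = 1.518 m
Case 2: h_L = 0.1263 m
Case 3: h_L = 12.73 m
Ranking (highest first): 3, 1, 2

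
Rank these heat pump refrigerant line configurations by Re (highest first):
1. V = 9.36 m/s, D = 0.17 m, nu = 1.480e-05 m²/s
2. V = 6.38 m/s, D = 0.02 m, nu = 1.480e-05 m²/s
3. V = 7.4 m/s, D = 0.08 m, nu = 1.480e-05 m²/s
Case 1: Re = 107514
Case 2: Re = 8622
Case 3: Re = 40000
Ranking (highest first): 1, 3, 2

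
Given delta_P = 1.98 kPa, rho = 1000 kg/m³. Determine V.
Formula: V = \sqrt{\frac{2 \Delta P}{\rho}}
V = √(2·(1.98·1000)/1000) = 1.99 m/s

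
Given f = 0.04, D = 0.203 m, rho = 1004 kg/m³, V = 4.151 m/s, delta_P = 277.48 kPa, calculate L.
Formula: \Delta P = f \frac{L}{D} \frac{\rho V^2}{2}
Substituting knowns: 277.48 = 0.04·(L/0.203)·0.5·1004·4.151²/1000
Solving for L: L = (277.48·1000)·0.203/(0.04·0.5·1004·4.151²) = 162.8 m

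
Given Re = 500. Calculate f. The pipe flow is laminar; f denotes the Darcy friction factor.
Formula: f = \frac{64}{Re}
f = 64/500 = 0.128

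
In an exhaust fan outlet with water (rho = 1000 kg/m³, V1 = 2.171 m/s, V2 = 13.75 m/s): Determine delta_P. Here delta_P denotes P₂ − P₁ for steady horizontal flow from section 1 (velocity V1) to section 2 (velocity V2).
Formula: \Delta P = \frac{1}{2} \rho (V_1^2 - V_2^2)
delta_P = 0.5·1000·(2.171² − 13.75²)/1000 = -92.17 kPa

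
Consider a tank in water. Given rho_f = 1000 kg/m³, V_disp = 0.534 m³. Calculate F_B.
Formula: F_B = \rho_f g V_{disp}
F_B = 1000·9.81·0.534 = 5239 N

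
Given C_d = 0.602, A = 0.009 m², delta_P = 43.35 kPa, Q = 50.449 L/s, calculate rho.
Formula: Q = C_d A \sqrt{\frac{2 \Delta P}{\rho}}
Substituting knowns: 50.449 = 0.602·0.009·√(2·(43.35·1000)/rho)·1000
Solving for rho: rho = 2·(43.35·1000)/((50.449/1000)/(0.602·0.009))² = 1000 kg/m³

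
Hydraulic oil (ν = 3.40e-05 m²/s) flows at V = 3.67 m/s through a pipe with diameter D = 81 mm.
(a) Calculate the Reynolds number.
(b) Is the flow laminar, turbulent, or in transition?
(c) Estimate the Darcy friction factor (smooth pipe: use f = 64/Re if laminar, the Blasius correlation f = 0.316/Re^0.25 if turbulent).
(a) Re = V·D/ν = 3.67·0.081/3.40e-05 = 8743.2
(b) Flow regime: turbulent (Re > 4000)
(c) Friction factor: f = 0.316/Re^0.25 = 0.316/8743.2^0.25 = 0.03268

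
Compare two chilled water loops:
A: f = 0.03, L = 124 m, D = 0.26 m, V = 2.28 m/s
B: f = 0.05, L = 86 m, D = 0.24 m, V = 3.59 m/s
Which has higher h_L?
h_L(A) = 3.791 m, h_L(B) = 11.77 m. Answer: B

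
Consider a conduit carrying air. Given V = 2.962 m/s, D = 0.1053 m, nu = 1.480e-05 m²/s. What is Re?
Formula: Re = \frac{V D}{\nu}
Re = 2.962·0.1053/1.480e-05 = 21074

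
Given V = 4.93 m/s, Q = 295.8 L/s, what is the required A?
Formula: Q = A V
Substituting knowns: 295.8 = A·4.93·1000
Solving for A: A = (295.8/1000)/4.93 = 0.06 m²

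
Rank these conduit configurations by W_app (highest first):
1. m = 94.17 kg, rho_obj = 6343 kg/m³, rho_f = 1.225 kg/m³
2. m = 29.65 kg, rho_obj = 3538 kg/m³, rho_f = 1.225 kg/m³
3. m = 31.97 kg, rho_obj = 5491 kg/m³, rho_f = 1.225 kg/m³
Case 1: W_app = 923.6 N
Case 2: W_app = 290.8 N
Case 3: W_app = 313.6 N
Ranking (highest first): 1, 3, 2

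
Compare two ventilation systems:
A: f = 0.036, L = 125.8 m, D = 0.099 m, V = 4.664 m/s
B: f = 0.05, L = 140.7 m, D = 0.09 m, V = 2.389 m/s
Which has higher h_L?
h_L(A) = 50.72 m, h_L(B) = 22.74 m. Answer: A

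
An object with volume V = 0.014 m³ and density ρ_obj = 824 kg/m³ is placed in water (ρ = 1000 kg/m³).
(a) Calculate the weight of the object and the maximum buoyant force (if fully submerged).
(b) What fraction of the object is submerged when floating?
(a) W=rho_obj*g*V=824*9.81*0.014=113.2 N; F_B(max)=rho*g*V=1000*9.81*0.014=137.3 N
(b) Floating fraction=rho_obj/rho=824/1000=0.824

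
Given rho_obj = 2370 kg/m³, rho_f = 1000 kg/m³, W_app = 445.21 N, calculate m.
Formula: W_{app} = mg\left(1 - \frac{\rho_f}{\rho_{obj}}\right)
Substituting knowns: 445.21 = m·9.81·(1 − 1000/2370)
Solving for m: m = 445.21/(9.81·(1 − 1000/2370)) = 78.51 kg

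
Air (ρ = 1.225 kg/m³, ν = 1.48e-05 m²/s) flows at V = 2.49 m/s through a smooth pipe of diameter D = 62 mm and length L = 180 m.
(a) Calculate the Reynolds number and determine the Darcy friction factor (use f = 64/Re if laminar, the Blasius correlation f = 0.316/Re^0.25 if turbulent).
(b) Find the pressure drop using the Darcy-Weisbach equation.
(a) Re = V·D/ν = 2.49·0.062/1.48e-05 = 10431 → turbulent (Re > 4000); f = 0.316/Re^0.25 = 0.316/10431^0.25 = 0.031268
(b) Darcy-Weisbach: ΔP = f·(L/D)·½ρV²/1000 = 0.031268·(180/0.062)·½·1.225·2.49²/1000 = 0.3447 kPa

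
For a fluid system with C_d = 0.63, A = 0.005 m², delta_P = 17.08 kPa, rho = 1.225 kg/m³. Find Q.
Formula: Q = C_d A \sqrt{\frac{2 \Delta P}{\rho}}
Q = 0.63·0.005·√(2·(17.08·1000)/1.225)·1000 = 526 L/s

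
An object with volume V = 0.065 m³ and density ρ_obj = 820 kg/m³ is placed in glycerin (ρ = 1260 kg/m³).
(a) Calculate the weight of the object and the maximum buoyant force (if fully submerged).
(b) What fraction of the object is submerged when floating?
(a) W=rho_obj*g*V=820*9.81*0.065=522.9 N; F_B(max)=rho*g*V=1260*9.81*0.065=803.4 N
(b) Floating fraction=rho_obj/rho=820/1260=0.651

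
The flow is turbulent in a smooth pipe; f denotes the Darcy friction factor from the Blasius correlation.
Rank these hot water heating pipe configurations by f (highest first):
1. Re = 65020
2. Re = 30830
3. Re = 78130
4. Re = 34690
Case 1: f = 0.01979
Case 2: f = 0.02385
Case 3: f = 0.0189
Case 4: f = 0.02315
Ranking (highest first): 2, 4, 1, 3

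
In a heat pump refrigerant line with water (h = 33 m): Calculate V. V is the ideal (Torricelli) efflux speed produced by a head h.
Formula: V = \sqrt{2 g h}
V = √(2·9.81·33) = 25.45 m/s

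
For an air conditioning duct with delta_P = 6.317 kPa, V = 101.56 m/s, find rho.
Formula: V = \sqrt{\frac{2 \Delta P}{\rho}}
Substituting knowns: 101.56 = √(2·(6.317·1000)/rho)
Solving for rho: rho = 2·(6.317·1000)/101.56² = 1.225 kg/m³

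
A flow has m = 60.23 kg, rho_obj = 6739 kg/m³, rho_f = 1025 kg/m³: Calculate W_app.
Formula: W_{app} = mg\left(1 - \frac{\rho_f}{\rho_{obj}}\right)
W_app = 60.23·9.81·(1 − 1025/6739) = 501 N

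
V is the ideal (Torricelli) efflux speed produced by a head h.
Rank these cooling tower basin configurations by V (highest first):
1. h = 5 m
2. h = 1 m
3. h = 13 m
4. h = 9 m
Case 1: V = 9.905 m/s
Case 2: V = 4.429 m/s
Case 3: V = 15.97 m/s
Case 4: V = 13.29 m/s
Ranking (highest first): 3, 4, 1, 2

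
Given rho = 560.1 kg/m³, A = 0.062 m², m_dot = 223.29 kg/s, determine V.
Formula: \dot{m} = \rho A V
Substituting knowns: 223.29 = 560.1·0.062·V
Solving for V: V = 223.29/(560.1·0.062) = 6.43 m/s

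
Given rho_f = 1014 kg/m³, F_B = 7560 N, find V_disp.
Formula: F_B = \rho_f g V_{disp}
Substituting knowns: 7560 = 1014·9.81·V_disp
Solving for V_disp: V_disp = 7560/(1014·9.81) = 0.76 m³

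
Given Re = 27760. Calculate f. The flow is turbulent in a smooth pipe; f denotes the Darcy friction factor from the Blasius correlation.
Formula: f = \frac{0.316}{Re^{0.25}}
f = 0.316/27760^0.25 = 0.02448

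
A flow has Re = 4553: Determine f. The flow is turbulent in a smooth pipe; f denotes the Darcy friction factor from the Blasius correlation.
Formula: f = \frac{0.316}{Re^{0.25}}
f = 0.316/4553^0.25 = 0.03847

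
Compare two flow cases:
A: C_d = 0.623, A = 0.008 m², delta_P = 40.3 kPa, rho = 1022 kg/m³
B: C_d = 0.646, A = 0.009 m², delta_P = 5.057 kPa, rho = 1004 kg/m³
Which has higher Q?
Q(A) = 44.26 L/s, Q(B) = 18.45 L/s. Answer: A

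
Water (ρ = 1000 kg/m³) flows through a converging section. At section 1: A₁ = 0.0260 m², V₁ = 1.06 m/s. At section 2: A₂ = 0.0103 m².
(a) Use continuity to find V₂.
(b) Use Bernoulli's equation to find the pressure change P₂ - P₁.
(a) Continuity: A₁V₁=A₂V₂ -> V₂=A₁V₁/A₂=0.0260*1.06/0.0103=2.68 m/s
(b) Bernoulli: P₂-P₁=0.5*rho*(V₁^2-V₂^2)/1000=0.5*1000*(1.06^2-2.68^2)/1000=-3.029 kPa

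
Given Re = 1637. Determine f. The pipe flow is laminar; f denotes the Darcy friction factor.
Formula: f = \frac{64}{Re}
f = 64/1637 = 0.0391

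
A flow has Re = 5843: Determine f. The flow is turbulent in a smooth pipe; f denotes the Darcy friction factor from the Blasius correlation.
Formula: f = \frac{0.316}{Re^{0.25}}
f = 0.316/5843^0.25 = 0.03614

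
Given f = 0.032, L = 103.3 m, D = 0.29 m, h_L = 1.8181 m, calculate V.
Formula: h_L = f \frac{L}{D} \frac{V^2}{2g}
Substituting knowns: 1.8181 = 0.032·(103.3/0.29)·V²/(2·9.81)
Solving for V: V = √(1.8181·2·9.81/(0.032·(103.3/0.29))) = 1.769 m/s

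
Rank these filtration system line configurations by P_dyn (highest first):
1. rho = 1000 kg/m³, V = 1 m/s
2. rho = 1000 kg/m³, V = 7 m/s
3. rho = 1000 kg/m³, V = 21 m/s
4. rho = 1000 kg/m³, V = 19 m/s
Case 1: P_dyn = 0.5 kPa
Case 2: P_dyn = 24.5 kPa
Case 3: P_dyn = 220.5 kPa
Case 4: P_dyn = 180.5 kPa
Ranking (highest first): 3, 4, 2, 1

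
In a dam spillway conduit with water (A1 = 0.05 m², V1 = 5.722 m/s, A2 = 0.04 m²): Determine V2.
Formula: V_2 = \frac{A_1 V_1}{A_2}
V2 = 0.05·5.722/0.04 = 7.153 m/s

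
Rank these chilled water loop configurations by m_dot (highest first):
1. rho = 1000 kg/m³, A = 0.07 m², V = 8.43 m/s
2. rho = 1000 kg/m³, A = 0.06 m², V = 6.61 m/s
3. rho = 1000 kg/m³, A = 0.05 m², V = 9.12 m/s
Case 1: m_dot = 590.1 kg/s
Case 2: m_dot = 396.6 kg/s
Case 3: m_dot = 456 kg/s
Ranking (highest first): 1, 3, 2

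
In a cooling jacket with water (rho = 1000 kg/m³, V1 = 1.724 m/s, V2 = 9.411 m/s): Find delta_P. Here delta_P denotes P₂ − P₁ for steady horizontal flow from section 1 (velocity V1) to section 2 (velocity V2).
Formula: \Delta P = \frac{1}{2} \rho (V_1^2 - V_2^2)
delta_P = 0.5·1000·(1.724² − 9.411²)/1000 = -42.8 kPa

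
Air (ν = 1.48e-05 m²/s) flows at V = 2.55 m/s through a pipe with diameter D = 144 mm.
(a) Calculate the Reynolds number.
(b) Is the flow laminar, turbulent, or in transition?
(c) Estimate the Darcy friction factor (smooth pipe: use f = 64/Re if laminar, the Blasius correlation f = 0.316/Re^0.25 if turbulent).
(a) Re = V·D/ν = 2.55·0.144/1.48e-05 = 24811
(b) Flow regime: turbulent (Re > 4000)
(c) Friction factor: f = 0.316/Re^0.25 = 0.316/24811^0.25 = 0.02518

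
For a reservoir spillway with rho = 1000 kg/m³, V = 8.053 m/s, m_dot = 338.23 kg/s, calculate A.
Formula: \dot{m} = \rho A V
Substituting knowns: 338.23 = 1000·A·8.053
Solving for A: A = 338.23/(1000·8.053) = 0.042 m²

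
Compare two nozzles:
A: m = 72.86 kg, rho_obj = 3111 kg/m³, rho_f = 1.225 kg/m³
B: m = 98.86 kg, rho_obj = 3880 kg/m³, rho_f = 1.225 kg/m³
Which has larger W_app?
W_app(A) = 714.5 N, W_app(B) = 969.5 N. Answer: B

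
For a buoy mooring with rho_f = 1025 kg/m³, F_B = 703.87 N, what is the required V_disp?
Formula: F_B = \rho_f g V_{disp}
Substituting knowns: 703.87 = 1025·9.81·V_disp
Solving for V_disp: V_disp = 703.87/(1025·9.81) = 0.07 m³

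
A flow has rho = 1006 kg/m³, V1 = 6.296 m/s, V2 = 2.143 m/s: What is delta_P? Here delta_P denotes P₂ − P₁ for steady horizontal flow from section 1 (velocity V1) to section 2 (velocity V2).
Formula: \Delta P = \frac{1}{2} \rho (V_1^2 - V_2^2)
delta_P = 0.5·1006·(6.296² − 2.143²)/1000 = 17.63 kPa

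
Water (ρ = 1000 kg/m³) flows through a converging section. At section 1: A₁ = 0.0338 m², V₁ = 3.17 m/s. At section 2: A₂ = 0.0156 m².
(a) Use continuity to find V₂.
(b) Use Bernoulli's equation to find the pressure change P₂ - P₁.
(a) Continuity: A₁V₁=A₂V₂ -> V₂=A₁V₁/A₂=0.0338*3.17/0.0156=6.87 m/s
(b) Bernoulli: P₂-P₁=0.5*rho*(V₁^2-V₂^2)/1000=0.5*1000*(3.17^2-6.87^2)/1000=-18.57 kPa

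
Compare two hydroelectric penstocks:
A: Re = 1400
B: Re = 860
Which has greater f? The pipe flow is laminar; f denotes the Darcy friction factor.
f(A) = 0.04571, f(B) = 0.07442. Answer: B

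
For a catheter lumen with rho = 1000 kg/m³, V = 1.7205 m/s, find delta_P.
Formula: V = \sqrt{\frac{2 \Delta P}{\rho}}
Substituting knowns: 1.7205 = √(2·(delta_P·1000)/1000)
Solving for delta_P: delta_P = 1.7205²·1000/2/1000 = 1.48 kPa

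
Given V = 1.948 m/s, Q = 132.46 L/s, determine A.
Formula: Q = A V
Substituting knowns: 132.46 = A·1.948·1000
Solving for A: A = (132.46/1000)/1.948 = 0.068 m²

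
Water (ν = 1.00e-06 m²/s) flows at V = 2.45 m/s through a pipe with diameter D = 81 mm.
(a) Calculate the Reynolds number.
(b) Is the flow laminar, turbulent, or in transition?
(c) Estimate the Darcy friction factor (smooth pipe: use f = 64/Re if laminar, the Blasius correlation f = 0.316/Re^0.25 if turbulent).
(a) Re = V·D/ν = 2.45·0.081/1.00e-06 = 198450
(b) Flow regime: turbulent (Re > 4000)
(c) Friction factor: f = 0.316/Re^0.25 = 0.316/198450^0.25 = 0.01497 (Blasius is strictly valid for Re ≲ 1e5; used here as the smooth-pipe estimate the problem specifies)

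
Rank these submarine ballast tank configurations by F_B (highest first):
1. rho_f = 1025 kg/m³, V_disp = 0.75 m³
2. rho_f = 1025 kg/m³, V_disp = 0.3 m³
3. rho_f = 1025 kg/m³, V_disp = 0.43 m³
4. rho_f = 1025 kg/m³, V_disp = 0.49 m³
Case 1: F_B = 7541 N
Case 2: F_B = 3017 N
Case 3: F_B = 4324 N
Case 4: F_B = 4927 N
Ranking (highest first): 1, 4, 3, 2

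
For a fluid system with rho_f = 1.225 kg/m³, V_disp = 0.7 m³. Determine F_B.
Formula: F_B = \rho_f g V_{disp}
F_B = 1.225·9.81·0.7 = 8.412 N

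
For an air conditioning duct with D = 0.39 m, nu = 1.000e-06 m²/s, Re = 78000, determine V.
Formula: Re = \frac{V D}{\nu}
Substituting knowns: 78000 = V·0.39/1.000e-06
Solving for V: V = 78000·1.000e-06/0.39 = 0.2 m/s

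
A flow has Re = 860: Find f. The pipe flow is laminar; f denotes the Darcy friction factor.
Formula: f = \frac{64}{Re}
f = 64/860 = 0.07442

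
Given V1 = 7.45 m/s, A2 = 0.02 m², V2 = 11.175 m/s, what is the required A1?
Formula: V_2 = \frac{A_1 V_1}{A_2}
Substituting knowns: 11.175 = A1·7.45/0.02
Solving for A1: A1 = 11.175·0.02/7.45 = 0.03 m²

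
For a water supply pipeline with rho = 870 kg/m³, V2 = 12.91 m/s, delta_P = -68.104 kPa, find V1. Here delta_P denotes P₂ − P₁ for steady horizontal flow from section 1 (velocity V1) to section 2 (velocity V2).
Formula: \Delta P = \frac{1}{2} \rho (V_1^2 - V_2^2)
Substituting knowns: -68.104 = 0.5·870·(V1² − 12.91²)/1000
Solving for V1: V1 = √(12.91² + 2·(-68.104·1000)/870) = 3.179 m/s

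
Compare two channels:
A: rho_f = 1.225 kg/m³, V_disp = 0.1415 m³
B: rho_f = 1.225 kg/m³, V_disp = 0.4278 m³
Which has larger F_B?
F_B(A) = 1.7 N, F_B(B) = 5.141 N. Answer: B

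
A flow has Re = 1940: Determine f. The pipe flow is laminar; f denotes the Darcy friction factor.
Formula: f = \frac{64}{Re}
f = 64/1940 = 0.03299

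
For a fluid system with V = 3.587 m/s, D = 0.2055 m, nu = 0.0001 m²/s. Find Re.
Formula: Re = \frac{V D}{\nu}
Re = 3.587·0.2055/0.0001 = 7371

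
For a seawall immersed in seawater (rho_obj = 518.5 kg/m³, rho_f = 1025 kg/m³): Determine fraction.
Formula: f_{sub} = \frac{\rho_{obj}}{\rho_f}
fraction = 518.5/1025 = 0.5059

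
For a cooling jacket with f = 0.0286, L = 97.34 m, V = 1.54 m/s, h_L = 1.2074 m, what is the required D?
Formula: h_L = f \frac{L}{D} \frac{V^2}{2g}
Substituting knowns: 1.2074 = 0.0286·(97.34/D)·1.54²/(2·9.81)
Solving for D: D = 0.0286·97.34·1.54²/(2·9.81·1.2074) = 0.2787 m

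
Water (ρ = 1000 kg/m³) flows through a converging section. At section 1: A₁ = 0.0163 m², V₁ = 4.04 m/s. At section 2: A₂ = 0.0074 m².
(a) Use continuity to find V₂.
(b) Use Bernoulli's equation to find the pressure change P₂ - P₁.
(a) Continuity: A₁V₁=A₂V₂ -> V₂=A₁V₁/A₂=0.0163*4.04/0.0074=8.90 m/s
(b) Bernoulli: P₂-P₁=0.5*rho*(V₁^2-V₂^2)/1000=0.5*1000*(4.04^2-8.90^2)/1000=-31.44 kPa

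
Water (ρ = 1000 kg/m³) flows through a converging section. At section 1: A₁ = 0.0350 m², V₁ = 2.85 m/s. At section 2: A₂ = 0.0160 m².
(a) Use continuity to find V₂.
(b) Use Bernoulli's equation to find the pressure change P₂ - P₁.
(a) Continuity: A₁V₁=A₂V₂ -> V₂=A₁V₁/A₂=0.0350*2.85/0.0160=6.23 m/s
(b) Bernoulli: P₂-P₁=0.5*rho*(V₁^2-V₂^2)/1000=0.5*1000*(2.85^2-6.23^2)/1000=-15.35 kPa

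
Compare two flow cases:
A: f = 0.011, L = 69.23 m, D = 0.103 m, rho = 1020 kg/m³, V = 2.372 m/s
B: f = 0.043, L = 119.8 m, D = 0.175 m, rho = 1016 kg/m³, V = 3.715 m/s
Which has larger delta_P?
delta_P(A) = 21.22 kPa, delta_P(B) = 206.4 kPa. Answer: B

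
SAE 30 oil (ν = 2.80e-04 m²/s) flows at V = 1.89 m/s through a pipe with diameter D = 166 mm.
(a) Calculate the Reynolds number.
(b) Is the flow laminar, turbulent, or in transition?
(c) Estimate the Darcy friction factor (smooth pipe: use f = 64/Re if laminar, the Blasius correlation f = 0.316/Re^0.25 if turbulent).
(a) Re = V·D/ν = 1.89·0.166/2.80e-04 = 1120.5
(b) Flow regime: laminar (Re < 2300)
(c) Friction factor: f = 64/Re = 64/1120.5 = 0.05712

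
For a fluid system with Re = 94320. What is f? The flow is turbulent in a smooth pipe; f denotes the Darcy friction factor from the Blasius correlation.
Formula: f = \frac{0.316}{Re^{0.25}}
f = 0.316/94320^0.25 = 0.01803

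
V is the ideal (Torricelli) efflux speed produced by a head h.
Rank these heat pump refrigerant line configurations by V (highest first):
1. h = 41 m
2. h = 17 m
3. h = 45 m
Case 1: V = 28.36 m/s
Case 2: V = 18.26 m/s
Case 3: V = 29.71 m/s
Ranking (highest first): 3, 1, 2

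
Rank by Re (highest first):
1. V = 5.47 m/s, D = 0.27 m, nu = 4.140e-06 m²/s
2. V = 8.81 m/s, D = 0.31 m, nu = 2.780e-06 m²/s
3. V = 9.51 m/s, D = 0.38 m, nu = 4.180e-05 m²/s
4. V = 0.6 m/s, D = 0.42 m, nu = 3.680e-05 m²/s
Case 1: Re = 356739
Case 2: Re = 982410
Case 3: Re = 86455
Case 4: Re = 6848
Ranking (highest first): 2, 1, 3, 4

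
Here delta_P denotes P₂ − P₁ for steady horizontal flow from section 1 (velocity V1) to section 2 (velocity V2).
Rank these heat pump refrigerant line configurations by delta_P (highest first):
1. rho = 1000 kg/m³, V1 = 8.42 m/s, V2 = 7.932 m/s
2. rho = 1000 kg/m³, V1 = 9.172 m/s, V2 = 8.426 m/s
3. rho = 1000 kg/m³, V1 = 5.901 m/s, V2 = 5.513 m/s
Case 1: delta_P = 3.99 kPa
Case 2: delta_P = 6.564 kPa
Case 3: delta_P = 2.214 kPa
Ranking (highest first): 2, 1, 3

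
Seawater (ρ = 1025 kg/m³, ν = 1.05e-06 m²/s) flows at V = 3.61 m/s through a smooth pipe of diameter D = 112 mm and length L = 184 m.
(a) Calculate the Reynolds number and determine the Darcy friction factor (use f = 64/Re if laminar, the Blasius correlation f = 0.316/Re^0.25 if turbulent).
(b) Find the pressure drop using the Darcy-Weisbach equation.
(a) Re = V·D/ν = 3.61·0.112/1.05e-06 = 385070 → turbulent (Re > 4000); f = 0.316/Re^0.25 = 0.316/385070^0.25 = 0.012685 (Blasius is strictly valid for Re ≲ 1e5; used here as the smooth-pipe estimate the problem specifies)
(b) Darcy-Weisbach: ΔP = f·(L/D)·½ρV²/1000 = 0.012685·(184/0.112)·½·1025·3.61²/1000 = 139.2 kPa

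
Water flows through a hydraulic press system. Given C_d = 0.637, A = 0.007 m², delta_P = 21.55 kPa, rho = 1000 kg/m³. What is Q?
Formula: Q = C_d A \sqrt{\frac{2 \Delta P}{\rho}}
Q = 0.637·0.007·√(2·(21.55·1000)/1000)·1000 = 29.27 L/s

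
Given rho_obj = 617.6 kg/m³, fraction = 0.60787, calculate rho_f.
Formula: f_{sub} = \frac{\rho_{obj}}{\rho_f}
Substituting knowns: 0.60787 = 617.6/rho_f
Solving for rho_f: rho_f = 617.6/0.60787 = 1016 kg/m³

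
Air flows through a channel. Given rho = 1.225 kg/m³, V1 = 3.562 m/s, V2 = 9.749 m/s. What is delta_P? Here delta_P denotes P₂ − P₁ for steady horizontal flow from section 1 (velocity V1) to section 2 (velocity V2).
Formula: \Delta P = \frac{1}{2} \rho (V_1^2 - V_2^2)
delta_P = 0.5·1.225·(3.562² − 9.749²)/1000 = -0.05044 kPa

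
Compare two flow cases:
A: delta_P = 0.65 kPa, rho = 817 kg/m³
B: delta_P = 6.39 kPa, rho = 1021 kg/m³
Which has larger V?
V(A) = 1.261 m/s, V(B) = 3.538 m/s. Answer: B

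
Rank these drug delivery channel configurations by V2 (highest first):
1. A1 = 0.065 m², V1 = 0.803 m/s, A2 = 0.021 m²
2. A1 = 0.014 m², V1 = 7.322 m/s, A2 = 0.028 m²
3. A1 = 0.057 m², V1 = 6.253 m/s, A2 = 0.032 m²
Case 1: V2 = 2.485 m/s
Case 2: V2 = 3.661 m/s
Case 3: V2 = 11.14 m/s
Ranking (highest first): 3, 2, 1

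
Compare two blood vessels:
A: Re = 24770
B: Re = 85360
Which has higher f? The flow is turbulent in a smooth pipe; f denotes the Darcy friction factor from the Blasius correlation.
f(A) = 0.02519, f(B) = 0.01849. Answer: A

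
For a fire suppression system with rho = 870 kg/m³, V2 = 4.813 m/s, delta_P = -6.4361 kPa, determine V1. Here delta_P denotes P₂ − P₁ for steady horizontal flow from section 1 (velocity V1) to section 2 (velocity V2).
Formula: \Delta P = \frac{1}{2} \rho (V_1^2 - V_2^2)
Substituting knowns: -6.4361 = 0.5·870·(V1² − 4.813²)/1000
Solving for V1: V1 = √(4.813² + 2·(-6.4361·1000)/870) = 2.893 m/s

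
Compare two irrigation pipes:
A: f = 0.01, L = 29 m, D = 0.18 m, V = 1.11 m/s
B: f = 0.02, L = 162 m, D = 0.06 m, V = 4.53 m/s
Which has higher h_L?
h_L(A) = 0.1012 m, h_L(B) = 56.48 m. Answer: B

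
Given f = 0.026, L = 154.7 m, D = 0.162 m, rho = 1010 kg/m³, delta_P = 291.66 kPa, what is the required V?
Formula: \Delta P = f \frac{L}{D} \frac{\rho V^2}{2}
Substituting knowns: 291.66 = 0.026·(154.7/0.162)·0.5·1010·V²/1000
Solving for V: V = √((291.66·1000)/(0.026·(154.7/0.162)·0.5·1010)) = 4.823 m/s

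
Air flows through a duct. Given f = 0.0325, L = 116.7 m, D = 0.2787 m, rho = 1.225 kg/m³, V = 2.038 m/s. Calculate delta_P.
Formula: \Delta P = f \frac{L}{D} \frac{\rho V^2}{2}
delta_P = 0.0325·(116.7/0.2787)·0.5·1.225·2.038²/1000 = 0.03462 kPa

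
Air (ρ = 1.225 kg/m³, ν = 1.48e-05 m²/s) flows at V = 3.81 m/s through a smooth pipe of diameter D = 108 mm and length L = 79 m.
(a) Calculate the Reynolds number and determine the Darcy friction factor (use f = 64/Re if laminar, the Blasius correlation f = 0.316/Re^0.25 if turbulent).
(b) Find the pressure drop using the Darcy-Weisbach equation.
(a) Re = V·D/ν = 3.81·0.108/1.48e-05 = 27803 → turbulent (Re > 4000); f = 0.316/Re^0.25 = 0.316/27803^0.25 = 0.024472
(b) Darcy-Weisbach: ΔP = f·(L/D)·½ρV²/1000 = 0.024472·(79/0.108)·½·1.225·3.81²/1000 = 0.1592 kPa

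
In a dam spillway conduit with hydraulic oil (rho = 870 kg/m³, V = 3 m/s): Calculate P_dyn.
Formula: P_{dyn} = \frac{1}{2} \rho V^2
P_dyn = 0.5·870·3²/1000 = 3.915 kPa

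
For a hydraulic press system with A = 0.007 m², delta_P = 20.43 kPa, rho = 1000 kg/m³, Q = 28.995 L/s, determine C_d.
Formula: Q = C_d A \sqrt{\frac{2 \Delta P}{\rho}}
Substituting knowns: 28.995 = C_d·0.007·√(2·(20.43·1000)/1000)·1000
Solving for C_d: C_d = (28.995/1000)/(0.007·√(2·(20.43·1000)/1000)) = 0.648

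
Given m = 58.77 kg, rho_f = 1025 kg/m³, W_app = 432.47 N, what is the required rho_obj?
Formula: W_{app} = mg\left(1 - \frac{\rho_f}{\rho_{obj}}\right)
Substituting knowns: 432.47 = 58.77·9.81·(1 − 1025/rho_obj)
Solving for rho_obj: rho_obj = 1025/(1 − 432.47/(58.77·9.81)) = 4102 kg/m³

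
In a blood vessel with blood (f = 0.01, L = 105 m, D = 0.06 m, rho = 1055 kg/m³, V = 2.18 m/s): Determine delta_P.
Formula: \Delta P = f \frac{L}{D} \frac{\rho V^2}{2}
delta_P = 0.01·(105/0.06)·0.5·1055·2.18²/1000 = 43.87 kPa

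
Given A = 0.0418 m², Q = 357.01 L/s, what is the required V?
Formula: Q = A V
Substituting knowns: 357.01 = 0.0418·V·1000
Solving for V: V = (357.01/1000)/0.0418 = 8.541 m/s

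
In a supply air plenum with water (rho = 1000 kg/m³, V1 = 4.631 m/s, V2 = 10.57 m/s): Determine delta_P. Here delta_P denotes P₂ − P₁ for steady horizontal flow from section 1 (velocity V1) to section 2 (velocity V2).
Formula: \Delta P = \frac{1}{2} \rho (V_1^2 - V_2^2)
delta_P = 0.5·1000·(4.631² − 10.57²)/1000 = -45.14 kPa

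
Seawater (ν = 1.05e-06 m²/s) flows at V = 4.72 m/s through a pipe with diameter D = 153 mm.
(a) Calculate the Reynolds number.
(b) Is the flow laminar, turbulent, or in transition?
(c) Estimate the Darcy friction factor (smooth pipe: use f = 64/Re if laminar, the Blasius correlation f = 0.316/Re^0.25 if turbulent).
(a) Re = V·D/ν = 4.72·0.153/1.05e-06 = 687770
(b) Flow regime: turbulent (Re > 4000)
(c) Friction factor: f = 0.316/Re^0.25 = 0.316/687770^0.25 = 0.01097 (Blasius is strictly valid for Re ≲ 1e5; used here as the smooth-pipe estimate the problem specifies)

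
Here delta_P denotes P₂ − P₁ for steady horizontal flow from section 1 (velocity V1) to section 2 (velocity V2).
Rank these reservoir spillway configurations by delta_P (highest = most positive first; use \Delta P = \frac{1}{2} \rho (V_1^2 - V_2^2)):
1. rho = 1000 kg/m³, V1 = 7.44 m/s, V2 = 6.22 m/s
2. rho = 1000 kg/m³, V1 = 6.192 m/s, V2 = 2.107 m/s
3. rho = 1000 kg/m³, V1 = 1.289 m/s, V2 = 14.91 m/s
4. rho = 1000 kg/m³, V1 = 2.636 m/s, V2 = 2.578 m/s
Case 1: delta_P = 8.333 kPa
Case 2: delta_P = 16.95 kPa
Case 3: delta_P = -110.3 kPa
Case 4: delta_P = 0.1512 kPa
Ranking (highest first): 2, 1, 4, 3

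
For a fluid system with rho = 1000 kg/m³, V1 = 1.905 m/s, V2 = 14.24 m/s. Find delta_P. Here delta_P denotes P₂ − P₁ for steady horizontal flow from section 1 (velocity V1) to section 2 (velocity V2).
Formula: \Delta P = \frac{1}{2} \rho (V_1^2 - V_2^2)
delta_P = 0.5·1000·(1.905² − 14.24²)/1000 = -99.57 kPa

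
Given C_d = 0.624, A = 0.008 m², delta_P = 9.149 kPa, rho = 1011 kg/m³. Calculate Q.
Formula: Q = C_d A \sqrt{\frac{2 \Delta P}{\rho}}
Q = 0.624·0.008·√(2·(9.149·1000)/1011)·1000 = 21.24 L/s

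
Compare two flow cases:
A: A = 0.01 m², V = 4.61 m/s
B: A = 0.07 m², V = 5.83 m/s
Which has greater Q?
Q(A) = 46.1 L/s, Q(B) = 408.1 L/s. Answer: B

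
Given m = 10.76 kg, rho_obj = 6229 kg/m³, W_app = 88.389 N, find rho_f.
Formula: W_{app} = mg\left(1 - \frac{\rho_f}{\rho_{obj}}\right)
Substituting knowns: 88.389 = 10.76·9.81·(1 − rho_f/6229)
Solving for rho_f: rho_f = 6229·(1 − 88.389/(10.76·9.81)) = 1013 kg/m³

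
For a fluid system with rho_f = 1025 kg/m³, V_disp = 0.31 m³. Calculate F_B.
Formula: F_B = \rho_f g V_{disp}
F_B = 1025·9.81·0.31 = 3117 N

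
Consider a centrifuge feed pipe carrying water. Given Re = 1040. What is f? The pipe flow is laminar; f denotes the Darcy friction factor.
Formula: f = \frac{64}{Re}
f = 64/1040 = 0.06154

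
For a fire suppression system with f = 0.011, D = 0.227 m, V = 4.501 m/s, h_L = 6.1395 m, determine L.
Formula: h_L = f \frac{L}{D} \frac{V^2}{2g}
Substituting knowns: 6.1395 = 0.011·(L/0.227)·4.501²/(2·9.81)
Solving for L: L = 6.1395·2·9.81·0.227/(0.011·4.501²) = 122.7 m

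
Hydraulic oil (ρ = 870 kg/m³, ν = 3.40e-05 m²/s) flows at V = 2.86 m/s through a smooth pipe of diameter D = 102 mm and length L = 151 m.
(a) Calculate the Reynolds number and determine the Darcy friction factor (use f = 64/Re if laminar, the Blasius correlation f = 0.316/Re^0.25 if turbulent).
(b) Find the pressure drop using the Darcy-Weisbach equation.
(a) Re = V·D/ν = 2.86·0.102/3.40e-05 = 8580 → turbulent (Re > 4000); f = 0.316/Re^0.25 = 0.316/8580^0.25 = 0.032833
(b) Darcy-Weisbach: ΔP = f·(L/D)·½ρV²/1000 = 0.032833·(151/0.102)·½·870·2.86²/1000 = 172.9 kPa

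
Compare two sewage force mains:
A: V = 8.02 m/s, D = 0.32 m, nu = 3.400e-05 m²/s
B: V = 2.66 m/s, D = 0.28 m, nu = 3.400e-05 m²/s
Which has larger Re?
Re(A) = 75482, Re(B) = 21906. Answer: A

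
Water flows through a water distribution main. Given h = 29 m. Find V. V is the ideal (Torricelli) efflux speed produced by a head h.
Formula: V = \sqrt{2 g h}
V = √(2·9.81·29) = 23.85 m/s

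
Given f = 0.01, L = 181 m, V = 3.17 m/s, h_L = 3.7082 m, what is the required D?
Formula: h_L = f \frac{L}{D} \frac{V^2}{2g}
Substituting knowns: 3.7082 = 0.01·(181/D)·3.17²/(2·9.81)
Solving for D: D = 0.01·181·3.17²/(2·9.81·3.7082) = 0.25 m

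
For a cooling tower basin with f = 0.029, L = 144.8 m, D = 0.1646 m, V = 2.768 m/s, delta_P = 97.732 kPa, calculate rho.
Formula: \Delta P = f \frac{L}{D} \frac{\rho V^2}{2}
Substituting knowns: 97.732 = 0.029·(144.8/0.1646)·0.5·rho·2.768²/1000
Solving for rho: rho = (97.732·1000)/(0.029·(144.8/0.1646)·0.5·2.768²) = 1000 kg/m³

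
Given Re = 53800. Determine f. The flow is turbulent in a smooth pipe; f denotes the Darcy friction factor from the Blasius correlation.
Formula: f = \frac{0.316}{Re^{0.25}}
f = 0.316/53800^0.25 = 0.02075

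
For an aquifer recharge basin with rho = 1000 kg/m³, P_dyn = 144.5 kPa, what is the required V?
Formula: P_{dyn} = \frac{1}{2} \rho V^2
Substituting knowns: 144.5 = 0.5·1000·V²/1000
Solving for V: V = √(2·(144.5·1000)/1000) = 17 m/s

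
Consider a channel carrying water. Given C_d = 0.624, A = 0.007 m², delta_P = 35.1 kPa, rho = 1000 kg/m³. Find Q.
Formula: Q = C_d A \sqrt{\frac{2 \Delta P}{\rho}}
Q = 0.624·0.007·√(2·(35.1·1000)/1000)·1000 = 36.6 L/s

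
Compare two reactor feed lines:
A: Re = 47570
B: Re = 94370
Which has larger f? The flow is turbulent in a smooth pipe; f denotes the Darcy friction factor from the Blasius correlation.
f(A) = 0.0214, f(B) = 0.01803. Answer: A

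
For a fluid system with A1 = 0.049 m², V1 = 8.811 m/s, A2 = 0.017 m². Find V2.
Formula: V_2 = \frac{A_1 V_1}{A_2}
V2 = 0.049·8.811/0.017 = 25.4 m/s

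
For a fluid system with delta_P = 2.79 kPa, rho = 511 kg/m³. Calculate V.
Formula: V = \sqrt{\frac{2 \Delta P}{\rho}}
V = √(2·(2.79·1000)/511) = 3.305 m/s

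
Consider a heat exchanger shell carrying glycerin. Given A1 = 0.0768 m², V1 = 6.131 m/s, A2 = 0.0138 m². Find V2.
Formula: V_2 = \frac{A_1 V_1}{A_2}
V2 = 0.0768·6.131/0.0138 = 34.12 m/s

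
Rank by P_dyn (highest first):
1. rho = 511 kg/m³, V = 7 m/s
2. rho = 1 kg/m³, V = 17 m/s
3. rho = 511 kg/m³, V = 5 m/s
Case 1: P_dyn = 12.52 kPa
Case 2: P_dyn = 0.1445 kPa
Case 3: P_dyn = 6.388 kPa
Ranking (highest first): 1, 3, 2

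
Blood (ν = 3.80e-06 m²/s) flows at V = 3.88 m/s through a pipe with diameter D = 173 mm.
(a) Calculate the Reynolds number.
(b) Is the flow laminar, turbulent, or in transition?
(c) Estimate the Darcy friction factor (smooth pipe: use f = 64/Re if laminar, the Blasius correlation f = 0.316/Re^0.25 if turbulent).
(a) Re = V·D/ν = 3.88·0.173/3.80e-06 = 176640
(b) Flow regime: turbulent (Re > 4000)
(c) Friction factor: f = 0.316/Re^0.25 = 0.316/176640^0.25 = 0.01541 (Blasius is strictly valid for Re ≲ 1e5; used here as the smooth-pipe estimate the problem specifies)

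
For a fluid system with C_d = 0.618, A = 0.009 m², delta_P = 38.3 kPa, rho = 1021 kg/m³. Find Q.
Formula: Q = C_d A \sqrt{\frac{2 \Delta P}{\rho}}
Q = 0.618·0.009·√(2·(38.3·1000)/1021)·1000 = 48.18 L/s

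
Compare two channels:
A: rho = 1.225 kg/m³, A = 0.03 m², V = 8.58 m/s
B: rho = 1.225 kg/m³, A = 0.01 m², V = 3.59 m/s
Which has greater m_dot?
m_dot(A) = 0.3153 kg/s, m_dot(B) = 0.04398 kg/s. Answer: A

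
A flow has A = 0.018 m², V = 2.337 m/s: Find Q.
Formula: Q = A V
Q = 0.018·2.337·1000 = 42.07 L/s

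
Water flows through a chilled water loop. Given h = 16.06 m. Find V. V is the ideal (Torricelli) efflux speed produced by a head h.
Formula: V = \sqrt{2 g h}
V = √(2·9.81·16.06) = 17.75 m/s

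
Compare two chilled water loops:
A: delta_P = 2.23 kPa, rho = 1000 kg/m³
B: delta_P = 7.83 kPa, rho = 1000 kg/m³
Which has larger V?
V(A) = 2.112 m/s, V(B) = 3.957 m/s. Answer: B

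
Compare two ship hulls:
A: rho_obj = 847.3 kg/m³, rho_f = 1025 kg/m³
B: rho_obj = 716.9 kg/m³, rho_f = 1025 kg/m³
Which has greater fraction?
fraction(A) = 0.8266, fraction(B) = 0.6994. Answer: A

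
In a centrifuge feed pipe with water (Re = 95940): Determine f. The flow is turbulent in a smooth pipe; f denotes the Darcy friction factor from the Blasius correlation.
Formula: f = \frac{0.316}{Re^{0.25}}
f = 0.316/95940^0.25 = 0.01796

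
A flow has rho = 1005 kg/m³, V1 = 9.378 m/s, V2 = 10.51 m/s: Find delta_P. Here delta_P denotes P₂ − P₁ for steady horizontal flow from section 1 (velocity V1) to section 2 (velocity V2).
Formula: \Delta P = \frac{1}{2} \rho (V_1^2 - V_2^2)
delta_P = 0.5·1005·(9.378² − 10.51²)/1000 = -11.31 kPa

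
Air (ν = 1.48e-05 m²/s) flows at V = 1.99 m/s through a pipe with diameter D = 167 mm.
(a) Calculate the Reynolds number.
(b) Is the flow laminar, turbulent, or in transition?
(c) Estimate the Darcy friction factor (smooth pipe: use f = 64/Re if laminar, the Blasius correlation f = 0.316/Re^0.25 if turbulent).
(a) Re = V·D/ν = 1.99·0.167/1.48e-05 = 22455
(b) Flow regime: turbulent (Re > 4000)
(c) Friction factor: f = 0.316/Re^0.25 = 0.316/22455^0.25 = 0.02581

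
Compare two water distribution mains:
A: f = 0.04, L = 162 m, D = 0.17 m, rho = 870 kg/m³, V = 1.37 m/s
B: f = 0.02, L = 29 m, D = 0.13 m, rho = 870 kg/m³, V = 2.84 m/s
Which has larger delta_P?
delta_P(A) = 31.12 kPa, delta_P(B) = 15.65 kPa. Answer: A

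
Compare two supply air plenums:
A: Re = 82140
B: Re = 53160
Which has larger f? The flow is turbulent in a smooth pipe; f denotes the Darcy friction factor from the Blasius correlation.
f(A) = 0.01867, f(B) = 0.02081. Answer: B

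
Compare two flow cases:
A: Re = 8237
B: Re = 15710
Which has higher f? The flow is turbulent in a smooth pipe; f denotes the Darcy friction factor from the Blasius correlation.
f(A) = 0.03317, f(B) = 0.02823. Answer: A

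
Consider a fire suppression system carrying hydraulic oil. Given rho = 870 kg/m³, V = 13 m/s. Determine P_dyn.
Formula: P_{dyn} = \frac{1}{2} \rho V^2
P_dyn = 0.5·870·13²/1000 = 73.52 kPa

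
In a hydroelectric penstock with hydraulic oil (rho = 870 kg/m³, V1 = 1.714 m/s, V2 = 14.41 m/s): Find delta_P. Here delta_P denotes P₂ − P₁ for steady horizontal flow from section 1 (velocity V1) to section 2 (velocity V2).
Formula: \Delta P = \frac{1}{2} \rho (V_1^2 - V_2^2)
delta_P = 0.5·870·(1.714² − 14.41²)/1000 = -89.05 kPa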